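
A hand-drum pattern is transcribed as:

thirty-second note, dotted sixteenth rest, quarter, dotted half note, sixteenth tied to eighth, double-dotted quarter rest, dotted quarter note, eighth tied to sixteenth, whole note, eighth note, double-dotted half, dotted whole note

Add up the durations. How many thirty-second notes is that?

186

Working in thirty-second notes: thirty-second note = 1; dotted sixteenth rest = 3; quarter = 8; dotted half note = 24; sixteenth tied to eighth (sixteenth + eighth) = 6; double-dotted quarter rest = 14; dotted quarter note = 12; eighth tied to sixteenth (eighth + sixteenth) = 6; whole note = 32; eighth note = 4; double-dotted half = 28; dotted whole note = 48.
Adding: 1 + 3 + 8 + 24 + 6 + 14 + 12 + 6 + 32 + 4 + 28 + 48 = 186 thirty-second notes.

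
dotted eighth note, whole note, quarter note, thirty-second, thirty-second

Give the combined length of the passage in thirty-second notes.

Express everything in thirty-second notes: dotted eighth note = 6; whole note = 32; quarter note = 8; thirty-second = 1; thirty-second = 1.
Sum: 6 + 32 + 8 + 1 + 1 = 48 thirty-second notes.

48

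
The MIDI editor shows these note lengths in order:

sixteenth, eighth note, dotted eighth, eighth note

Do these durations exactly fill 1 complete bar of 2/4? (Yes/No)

One bar of 2/4 = 8 sixteenth notes.
Working in sixteenth notes: sixteenth = 1; eighth note = 2; dotted eighth = 3; eighth note = 2.
Adding: 1 + 2 + 3 + 2 = 8.
8 equals 8, so the answer is Yes.

Yes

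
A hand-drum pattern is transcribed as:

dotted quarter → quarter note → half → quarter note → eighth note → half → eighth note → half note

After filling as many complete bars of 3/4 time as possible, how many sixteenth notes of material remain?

One bar of 3/4 = 6 eighth notes.
Each duration in eighth notes: dotted quarter = 3; quarter note = 2; half = 4; quarter note = 2; eighth note = 1; half = 4; eighth note = 1; half note = 4.
Altogether 3 + 2 + 4 + 2 + 1 + 4 + 1 + 4 = 21.
21 ÷ 6 = 3 complete bars with 3 eighth notes remaining = 6 sixteenth notes.

6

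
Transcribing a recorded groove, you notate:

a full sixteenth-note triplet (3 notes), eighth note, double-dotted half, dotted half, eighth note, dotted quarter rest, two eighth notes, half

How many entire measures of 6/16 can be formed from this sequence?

8

One bar of 6/16 = 3 eighth notes.
Convert each value to eighth notes: a full sixteenth-note triplet (3 notes) (three triplet sixteenths span one eighth) = 1; eighth note = 1; double-dotted half = 7; dotted half = 6; eighth note = 1; dotted quarter rest = 3; eighth note = 1; eighth note = 1; half = 4.
Altogether 1 + 1 + 7 + 6 + 1 + 3 + 1 + 1 + 4 = 25.
25 ÷ 3 = 8 complete bars with 1 left over.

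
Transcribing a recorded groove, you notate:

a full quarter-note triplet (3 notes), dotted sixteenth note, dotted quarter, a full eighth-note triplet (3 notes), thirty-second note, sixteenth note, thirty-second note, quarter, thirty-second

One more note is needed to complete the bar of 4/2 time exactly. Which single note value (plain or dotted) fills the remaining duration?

The bar of 4/2 = 64 thirty-second notes.
Convert each value to thirty-second notes: a full quarter-note triplet (3 notes) (three triplet quarters span one half) = 16; dotted sixteenth note = 3; dotted quarter = 12; a full eighth-note triplet (3 notes) (three triplet eighths span one quarter) = 8; thirty-second note = 1; sixteenth note = 2; thirty-second note = 1; quarter = 8; thirty-second = 1.
Adding: 16 + 3 + 12 + 8 + 1 + 2 + 1 + 8 + 1 = 52.
Remaining: 64 − 52 = 12 thirty-second notes, which is a dotted quarter note.

dotted quarter note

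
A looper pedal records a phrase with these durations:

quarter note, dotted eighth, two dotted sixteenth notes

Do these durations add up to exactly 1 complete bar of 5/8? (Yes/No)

Yes

One bar of 5/8 = 20 thirty-second notes.
Convert each value to thirty-second notes: quarter note = 8; dotted eighth = 6; dotted sixteenth note = 3; dotted sixteenth note = 3.
Adding: 8 + 6 + 3 + 3 = 20.
20 equals 20, so the answer is Yes.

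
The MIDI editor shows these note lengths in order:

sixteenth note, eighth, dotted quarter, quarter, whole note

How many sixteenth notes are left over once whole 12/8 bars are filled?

5

One bar of 12/8 = 24 sixteenth notes.
Working in sixteenth notes: sixteenth note = 1; eighth = 2; dotted quarter = 6; quarter = 4; whole note = 16.
Altogether 1 + 2 + 6 + 4 + 16 = 29.
29 ÷ 24 = 1 complete bar with 5 sixteenth notes remaining.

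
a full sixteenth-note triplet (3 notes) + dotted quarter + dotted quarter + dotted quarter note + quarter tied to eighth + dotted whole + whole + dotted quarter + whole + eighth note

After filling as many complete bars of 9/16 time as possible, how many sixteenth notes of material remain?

0

One bar of 9/16 = 9 sixteenth notes.
Each duration in sixteenth notes: a full sixteenth-note triplet (3 notes) (three triplet sixteenths span one eighth) = 2; dotted quarter = 6; dotted quarter = 6; dotted quarter note = 6; quarter tied to eighth (quarter + eighth) = 6; dotted whole = 24; whole = 16; dotted quarter = 6; whole = 16; eighth note = 2.
Altogether 2 + 6 + 6 + 6 + 6 + 24 + 16 + 6 + 16 + 2 = 90.
90 ÷ 9 = 10 complete bars with 0 sixteenth notes remaining.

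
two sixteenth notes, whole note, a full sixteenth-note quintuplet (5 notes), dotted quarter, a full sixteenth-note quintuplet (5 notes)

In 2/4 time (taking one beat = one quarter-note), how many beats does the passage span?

8

One quarter-note beat = 4 sixteenth notes.
Working in sixteenth notes: sixteenth note = 1; sixteenth note = 1; whole note = 16; a full sixteenth-note quintuplet (5 notes) (five quintuplet sixteenths span one quarter) = 4; dotted quarter = 6; a full sixteenth-note quintuplet (5 notes) (five quintuplet sixteenths span one quarter) = 4.
Sum: 1 + 1 + 16 + 4 + 6 + 4 = 32.
32 ÷ 4 = 8 beats.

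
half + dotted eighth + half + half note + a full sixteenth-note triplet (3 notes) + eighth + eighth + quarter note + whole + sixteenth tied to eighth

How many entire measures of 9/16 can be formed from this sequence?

One bar of 9/16 = 9 sixteenth notes.
Convert each value to sixteenth notes: half = 8; dotted eighth = 3; half = 8; half note = 8; a full sixteenth-note triplet (3 notes) (three triplet sixteenths span one eighth) = 2; eighth = 2; eighth = 2; quarter note = 4; whole = 16; sixteenth tied to eighth (sixteenth + eighth) = 3.
Altogether 8 + 3 + 8 + 8 + 2 + 2 + 2 + 4 + 16 + 3 = 56.
56 ÷ 9 = 6 complete bars with 2 left over.

6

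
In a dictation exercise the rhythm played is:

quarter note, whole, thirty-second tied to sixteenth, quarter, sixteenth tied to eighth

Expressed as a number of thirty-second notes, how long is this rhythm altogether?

Working in thirty-second notes: quarter note = 8; whole = 32; thirty-second tied to sixteenth (thirty-second + sixteenth) = 3; quarter = 8; sixteenth tied to eighth (sixteenth + eighth) = 6.
Total: 8 + 32 + 3 + 8 + 6 = 57 thirty-second notes.

57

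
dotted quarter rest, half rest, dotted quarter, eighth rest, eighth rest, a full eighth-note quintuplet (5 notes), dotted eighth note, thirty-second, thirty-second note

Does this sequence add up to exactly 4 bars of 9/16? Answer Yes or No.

One bar of 9/16 = 18 thirty-second notes, so 4 bars = 72.
Express everything in thirty-second notes: dotted quarter rest = 12; half rest = 16; dotted quarter = 12; eighth rest = 4; eighth rest = 4; a full eighth-note quintuplet (5 notes) (five quintuplet eighths span one half) = 16; dotted eighth note = 6; thirty-second = 1; thirty-second note = 1.
Sum: 12 + 16 + 12 + 4 + 4 + 16 + 6 + 1 + 1 = 72.
72 equals 72, so the answer is Yes.

Yes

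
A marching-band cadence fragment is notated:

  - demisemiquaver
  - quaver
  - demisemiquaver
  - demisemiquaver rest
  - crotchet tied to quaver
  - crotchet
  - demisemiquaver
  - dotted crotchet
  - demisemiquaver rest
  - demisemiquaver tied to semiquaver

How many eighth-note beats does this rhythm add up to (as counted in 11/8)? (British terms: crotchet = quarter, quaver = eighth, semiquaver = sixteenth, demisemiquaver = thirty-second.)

11

One eighth-note beat = 4 thirty-second notes.
Each duration in thirty-second notes: demisemiquaver = 1; quaver = 4; demisemiquaver = 1; demisemiquaver rest = 1; crotchet tied to quaver (crotchet + quaver) = 12; crotchet = 8; demisemiquaver = 1; dotted crotchet = 12; demisemiquaver rest = 1; demisemiquaver tied to semiquaver (demisemiquaver + semiquaver) = 3.
Total: 1 + 4 + 1 + 1 + 12 + 8 + 1 + 12 + 1 + 3 = 44.
44 ÷ 4 = 11 beats.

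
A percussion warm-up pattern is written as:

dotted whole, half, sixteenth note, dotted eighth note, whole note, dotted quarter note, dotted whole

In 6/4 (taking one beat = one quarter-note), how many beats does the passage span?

20.5

One quarter-note beat = 4 sixteenth notes.
Working in sixteenth notes: dotted whole = 24; half = 8; sixteenth note = 1; dotted eighth note = 3; whole note = 16; dotted quarter note = 6; dotted whole = 24.
Adding: 24 + 8 + 1 + 3 + 16 + 6 + 24 = 82.
82 ÷ 4 = 20.5 beats.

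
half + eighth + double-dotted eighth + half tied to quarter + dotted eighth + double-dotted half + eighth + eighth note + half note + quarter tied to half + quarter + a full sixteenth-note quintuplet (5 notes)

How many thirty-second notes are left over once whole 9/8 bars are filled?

5

One bar of 9/8 = 36 thirty-second notes.
Each duration in thirty-second notes: half = 16; eighth = 4; double-dotted eighth = 7; half tied to quarter (half + quarter) = 24; dotted eighth = 6; double-dotted half = 28; eighth = 4; eighth note = 4; half note = 16; quarter tied to half (quarter + half) = 24; quarter = 8; a full sixteenth-note quintuplet (5 notes) (five quintuplet sixteenths span one quarter) = 8.
Total: 16 + 4 + 7 + 24 + 6 + 28 + 4 + 4 + 16 + 24 + 8 + 8 = 149.
149 ÷ 36 = 4 complete bars with 5 thirty-second notes remaining.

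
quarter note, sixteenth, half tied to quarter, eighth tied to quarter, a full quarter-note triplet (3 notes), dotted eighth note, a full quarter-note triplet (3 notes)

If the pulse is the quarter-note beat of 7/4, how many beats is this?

One quarter-note beat = 4 sixteenth notes.
In sixteenth notes: quarter note = 4; sixteenth = 1; half tied to quarter (half + quarter) = 12; eighth tied to quarter (eighth + quarter) = 6; a full quarter-note triplet (3 notes) (three triplet quarters span one half) = 8; dotted eighth note = 3; a full quarter-note triplet (3 notes) (three triplet quarters span one half) = 8.
Total: 4 + 1 + 12 + 6 + 8 + 3 + 8 = 42.
42 ÷ 4 = 10.5 beats.

10.5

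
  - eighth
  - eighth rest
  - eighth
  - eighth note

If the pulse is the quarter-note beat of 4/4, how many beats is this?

2

One quarter-note beat = 2 eighth notes.
Each duration in eighth notes: eighth = 1; eighth rest = 1; eighth = 1; eighth note = 1.
Altogether 1 + 1 + 1 + 1 = 4.
4 ÷ 2 = 2 beats.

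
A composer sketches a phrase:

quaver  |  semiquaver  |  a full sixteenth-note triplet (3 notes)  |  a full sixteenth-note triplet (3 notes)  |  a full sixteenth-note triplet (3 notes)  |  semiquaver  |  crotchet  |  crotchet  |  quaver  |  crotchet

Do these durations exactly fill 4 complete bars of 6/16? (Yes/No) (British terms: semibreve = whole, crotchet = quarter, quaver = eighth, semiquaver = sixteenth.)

One bar of 6/16 = 6 sixteenth notes, so 4 bars = 24.
Express everything in sixteenth notes: quaver = 2; semiquaver = 1; a full sixteenth-note triplet (3 notes) (three triplet sixteenths span one eighth) = 2; a full sixteenth-note triplet (3 notes) (three triplet sixteenths span one eighth) = 2; a full sixteenth-note triplet (3 notes) (three triplet sixteenths span one eighth) = 2; semiquaver = 1; crotchet = 4; crotchet = 4; quaver = 2; crotchet = 4.
Adding: 2 + 1 + 2 + 2 + 2 + 1 + 4 + 4 + 2 + 4 = 24.
24 equals 24, so the answer is Yes.

Yes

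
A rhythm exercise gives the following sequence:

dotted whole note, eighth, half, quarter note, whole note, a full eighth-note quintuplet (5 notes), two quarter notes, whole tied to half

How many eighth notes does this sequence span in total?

Convert each value to eighth notes: dotted whole note = 12; eighth = 1; half = 4; quarter note = 2; whole note = 8; a full eighth-note quintuplet (5 notes) (five quintuplet eighths span one half) = 4; quarter note = 2; quarter note = 2; whole tied to half (whole + half) = 12.
Adding: 12 + 1 + 4 + 2 + 8 + 4 + 2 + 2 + 12 = 47 eighth notes.

47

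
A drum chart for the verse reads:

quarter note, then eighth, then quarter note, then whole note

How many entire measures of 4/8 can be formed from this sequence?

One bar of 4/8 = 4 eighth notes.
In eighth notes: quarter note = 2; eighth = 1; quarter note = 2; whole note = 8.
Total: 2 + 1 + 2 + 8 = 13.
13 ÷ 4 = 3 complete bars with 1 left over.

3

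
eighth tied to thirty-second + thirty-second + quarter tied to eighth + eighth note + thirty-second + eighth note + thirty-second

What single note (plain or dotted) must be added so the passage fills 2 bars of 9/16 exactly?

2 bars of 9/16 = 36 thirty-second notes.
Working in thirty-second notes: eighth tied to thirty-second (eighth + thirty-second) = 5; thirty-second = 1; quarter tied to eighth (quarter + eighth) = 12; eighth note = 4; thirty-second = 1; eighth note = 4; thirty-second = 1.
Sum: 5 + 1 + 12 + 4 + 1 + 4 + 1 = 28.
Remaining: 36 − 28 = 8 thirty-second notes, which is a quarter note.

quarter note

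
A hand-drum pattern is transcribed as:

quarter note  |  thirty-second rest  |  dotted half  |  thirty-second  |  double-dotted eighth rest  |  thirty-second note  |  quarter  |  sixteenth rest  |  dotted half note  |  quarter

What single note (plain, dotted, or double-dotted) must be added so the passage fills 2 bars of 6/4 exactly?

dotted quarter note

2 bars of 6/4 = 96 thirty-second notes.
Convert each value to thirty-second notes: quarter note = 8; thirty-second rest = 1; dotted half = 24; thirty-second = 1; double-dotted eighth rest = 7; thirty-second note = 1; quarter = 8; sixteenth rest = 2; dotted half note = 24; quarter = 8.
Sum: 8 + 1 + 24 + 1 + 7 + 1 + 8 + 2 + 24 + 8 = 84.
Remaining: 96 − 84 = 12 thirty-second notes, which is a dotted quarter note.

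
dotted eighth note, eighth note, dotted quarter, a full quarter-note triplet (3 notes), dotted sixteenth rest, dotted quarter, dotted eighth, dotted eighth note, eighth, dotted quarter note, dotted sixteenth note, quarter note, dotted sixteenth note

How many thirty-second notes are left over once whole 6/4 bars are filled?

One bar of 6/4 = 48 thirty-second notes.
In thirty-second notes: dotted eighth note = 6; eighth note = 4; dotted quarter = 12; a full quarter-note triplet (3 notes) (three triplet quarters span one half) = 16; dotted sixteenth rest = 3; dotted quarter = 12; dotted eighth = 6; dotted eighth note = 6; eighth = 4; dotted quarter note = 12; dotted sixteenth note = 3; quarter note = 8; dotted sixteenth note = 3.
Adding: 6 + 4 + 12 + 16 + 3 + 12 + 6 + 6 + 4 + 12 + 3 + 8 + 3 = 95.
95 ÷ 48 = 1 complete bar with 47 thirty-second notes remaining.

47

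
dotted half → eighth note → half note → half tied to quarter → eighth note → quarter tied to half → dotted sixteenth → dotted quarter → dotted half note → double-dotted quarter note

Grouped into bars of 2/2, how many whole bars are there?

4

One bar of 2/2 = 32 thirty-second notes.
In thirty-second notes: dotted half = 24; eighth note = 4; half note = 16; half tied to quarter (half + quarter) = 24; eighth note = 4; quarter tied to half (quarter + half) = 24; dotted sixteenth = 3; dotted quarter = 12; dotted half note = 24; double-dotted quarter note = 14.
Sum: 24 + 4 + 16 + 24 + 4 + 24 + 3 + 12 + 24 + 14 = 149.
149 ÷ 32 = 4 complete bars with 21 left over.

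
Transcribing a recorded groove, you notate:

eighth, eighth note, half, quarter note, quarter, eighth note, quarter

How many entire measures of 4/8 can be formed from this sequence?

3

One bar of 4/8 = 4 eighth notes.
In eighth notes: eighth = 1; eighth note = 1; half = 4; quarter note = 2; quarter = 2; eighth note = 1; quarter = 2.
Total: 1 + 1 + 4 + 2 + 2 + 1 + 2 = 13.
13 ÷ 4 = 3 complete bars with 1 left over.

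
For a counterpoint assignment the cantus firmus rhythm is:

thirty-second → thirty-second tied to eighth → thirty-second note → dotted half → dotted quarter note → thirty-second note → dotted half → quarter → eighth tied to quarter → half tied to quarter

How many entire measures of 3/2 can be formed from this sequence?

2

One bar of 3/2 = 48 thirty-second notes.
Express everything in thirty-second notes: thirty-second = 1; thirty-second tied to eighth (thirty-second + eighth) = 5; thirty-second note = 1; dotted half = 24; dotted quarter note = 12; thirty-second note = 1; dotted half = 24; quarter = 8; eighth tied to quarter (eighth + quarter) = 12; half tied to quarter (half + quarter) = 24.
Altogether 1 + 5 + 1 + 24 + 12 + 1 + 24 + 8 + 12 + 24 = 112.
112 ÷ 48 = 2 complete bars with 16 left over.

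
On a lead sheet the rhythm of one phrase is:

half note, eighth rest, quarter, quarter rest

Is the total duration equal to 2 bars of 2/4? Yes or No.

No

One bar of 2/4 = 4 eighth notes, so 2 bars = 8.
Each duration in eighth notes: half note = 4; eighth rest = 1; quarter = 2; quarter rest = 2.
Altogether 4 + 1 + 2 + 2 = 9.
9 exceeds 8, so the answer is No.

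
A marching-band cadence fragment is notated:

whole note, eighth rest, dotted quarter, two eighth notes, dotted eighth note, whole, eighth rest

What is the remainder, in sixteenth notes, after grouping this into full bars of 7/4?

21

One bar of 7/4 = 28 sixteenth notes.
In sixteenth notes: whole note = 16; eighth rest = 2; dotted quarter = 6; eighth note = 2; eighth note = 2; dotted eighth note = 3; whole = 16; eighth rest = 2.
Total: 16 + 2 + 6 + 2 + 2 + 3 + 16 + 2 = 49.
49 ÷ 28 = 1 complete bar with 21 sixteenth notes remaining.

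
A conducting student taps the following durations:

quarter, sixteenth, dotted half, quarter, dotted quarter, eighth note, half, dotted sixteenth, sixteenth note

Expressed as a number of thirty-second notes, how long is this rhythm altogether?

79

Convert each value to thirty-second notes: quarter = 8; sixteenth = 2; dotted half = 24; quarter = 8; dotted quarter = 12; eighth note = 4; half = 16; dotted sixteenth = 3; sixteenth note = 2.
Sum: 8 + 2 + 24 + 8 + 12 + 4 + 16 + 3 + 2 = 79 thirty-second notes.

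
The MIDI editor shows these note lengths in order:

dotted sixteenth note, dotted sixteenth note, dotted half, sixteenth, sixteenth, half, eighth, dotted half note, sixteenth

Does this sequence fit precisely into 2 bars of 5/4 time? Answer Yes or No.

Yes

One bar of 5/4 = 40 thirty-second notes, so 2 bars = 80.
Working in thirty-second notes: dotted sixteenth note = 3; dotted sixteenth note = 3; dotted half = 24; sixteenth = 2; sixteenth = 2; half = 16; eighth = 4; dotted half note = 24; sixteenth = 2.
Total: 3 + 3 + 24 + 2 + 2 + 16 + 4 + 24 + 2 = 80.
80 equals 80, so the answer is Yes.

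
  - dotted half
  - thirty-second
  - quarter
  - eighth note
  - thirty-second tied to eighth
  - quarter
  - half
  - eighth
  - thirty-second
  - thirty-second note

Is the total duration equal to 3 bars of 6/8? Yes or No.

Yes

One bar of 6/8 = 24 thirty-second notes, so 3 bars = 72.
In thirty-second notes: dotted half = 24; thirty-second = 1; quarter = 8; eighth note = 4; thirty-second tied to eighth (thirty-second + eighth) = 5; quarter = 8; half = 16; eighth = 4; thirty-second = 1; thirty-second note = 1.
Adding: 24 + 1 + 8 + 4 + 5 + 8 + 16 + 4 + 1 + 1 = 72.
72 equals 72, so the answer is Yes.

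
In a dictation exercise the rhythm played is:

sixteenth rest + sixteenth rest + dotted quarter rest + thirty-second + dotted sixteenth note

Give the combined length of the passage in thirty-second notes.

Convert each value to thirty-second notes: sixteenth rest = 2; sixteenth rest = 2; dotted quarter rest = 12; thirty-second = 1; dotted sixteenth note = 3.
Total: 2 + 2 + 12 + 1 + 3 = 20 thirty-second notes.

20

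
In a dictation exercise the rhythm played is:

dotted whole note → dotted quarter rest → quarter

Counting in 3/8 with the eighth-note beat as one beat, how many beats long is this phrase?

17

One eighth-note beat = 2 sixteenth notes.
Working in sixteenth notes: dotted whole note = 24; dotted quarter rest = 6; quarter = 4.
Sum: 24 + 6 + 4 = 34.
34 ÷ 2 = 17 beats.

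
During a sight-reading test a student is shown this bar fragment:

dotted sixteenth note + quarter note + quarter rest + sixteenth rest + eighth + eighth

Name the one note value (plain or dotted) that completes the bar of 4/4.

dotted sixteenth note

The bar of 4/4 = 32 thirty-second notes.
Each duration in thirty-second notes: dotted sixteenth note = 3; quarter note = 8; quarter rest = 8; sixteenth rest = 2; eighth = 4; eighth = 4.
Sum: 3 + 8 + 8 + 2 + 4 + 4 = 29.
Remaining: 32 − 29 = 3 thirty-second notes, which is a dotted sixteenth note.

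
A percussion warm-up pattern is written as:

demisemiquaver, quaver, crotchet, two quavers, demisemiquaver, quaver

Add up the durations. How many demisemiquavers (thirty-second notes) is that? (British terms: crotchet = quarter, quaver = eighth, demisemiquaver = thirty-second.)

26

Working in thirty-second notes: demisemiquaver = 1; quaver = 4; crotchet = 8; quaver = 4; quaver = 4; demisemiquaver = 1; quaver = 4.
Adding: 1 + 4 + 8 + 4 + 4 + 1 + 4 = 26 thirty-second notes.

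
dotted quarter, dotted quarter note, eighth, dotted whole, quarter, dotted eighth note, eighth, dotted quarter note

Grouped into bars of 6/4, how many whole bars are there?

One bar of 6/4 = 24 sixteenth notes.
Each duration in sixteenth notes: dotted quarter = 6; dotted quarter note = 6; eighth = 2; dotted whole = 24; quarter = 4; dotted eighth note = 3; eighth = 2; dotted quarter note = 6.
Sum: 6 + 6 + 2 + 24 + 4 + 3 + 2 + 6 = 53.
53 ÷ 24 = 2 complete bars with 5 left over.

2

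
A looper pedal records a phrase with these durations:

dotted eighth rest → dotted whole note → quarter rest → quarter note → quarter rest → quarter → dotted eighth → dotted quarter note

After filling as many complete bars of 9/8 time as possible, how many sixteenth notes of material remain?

One bar of 9/8 = 18 sixteenth notes.
Express everything in sixteenth notes: dotted eighth rest = 3; dotted whole note = 24; quarter rest = 4; quarter note = 4; quarter rest = 4; quarter = 4; dotted eighth = 3; dotted quarter note = 6.
Total: 3 + 24 + 4 + 4 + 4 + 4 + 3 + 6 = 52.
52 ÷ 18 = 2 complete bars with 16 sixteenth notes remaining.

16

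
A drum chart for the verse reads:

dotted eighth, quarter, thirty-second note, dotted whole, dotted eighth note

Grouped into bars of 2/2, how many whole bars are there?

One bar of 2/2 = 32 thirty-second notes.
In thirty-second notes: dotted eighth = 6; quarter = 8; thirty-second note = 1; dotted whole = 48; dotted eighth note = 6.
Sum: 6 + 8 + 1 + 48 + 6 = 69.
69 ÷ 32 = 2 complete bars with 5 left over.

2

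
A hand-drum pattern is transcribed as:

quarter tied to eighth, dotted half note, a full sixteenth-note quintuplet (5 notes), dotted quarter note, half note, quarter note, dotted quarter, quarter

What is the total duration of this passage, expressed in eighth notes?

In eighth notes: quarter tied to eighth (quarter + eighth) = 3; dotted half note = 6; a full sixteenth-note quintuplet (5 notes) (five quintuplet sixteenths span one quarter) = 2; dotted quarter note = 3; half note = 4; quarter note = 2; dotted quarter = 3; quarter = 2.
Total: 3 + 6 + 2 + 3 + 4 + 2 + 3 + 2 = 25 eighth notes.

25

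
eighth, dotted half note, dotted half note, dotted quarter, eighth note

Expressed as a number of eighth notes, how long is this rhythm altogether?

In eighth notes: eighth = 1; dotted half note = 6; dotted half note = 6; dotted quarter = 3; eighth note = 1.
Altogether 1 + 6 + 6 + 3 + 1 = 17 eighth notes.

17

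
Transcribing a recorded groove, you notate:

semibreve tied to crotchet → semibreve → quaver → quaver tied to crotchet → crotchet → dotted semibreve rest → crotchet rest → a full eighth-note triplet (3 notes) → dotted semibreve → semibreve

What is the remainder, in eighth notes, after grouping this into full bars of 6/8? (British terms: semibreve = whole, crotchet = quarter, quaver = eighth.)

0

One bar of 6/8 = 6 eighth notes.
Working in eighth notes: semibreve tied to crotchet (semibreve + crotchet) = 10; semibreve = 8; quaver = 1; quaver tied to crotchet (quaver + crotchet) = 3; crotchet = 2; dotted semibreve rest = 12; crotchet rest = 2; a full eighth-note triplet (3 notes) (three triplet eighths span one quarter) = 2; dotted semibreve = 12; semibreve = 8.
Adding: 10 + 8 + 1 + 3 + 2 + 12 + 2 + 2 + 12 + 8 = 60.
60 ÷ 6 = 10 complete bars with 0 eighth notes remaining.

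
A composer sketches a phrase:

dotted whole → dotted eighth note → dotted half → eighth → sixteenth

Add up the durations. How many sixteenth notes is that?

42

Each duration in sixteenth notes: dotted whole = 24; dotted eighth note = 3; dotted half = 12; eighth = 2; sixteenth = 1.
Sum: 24 + 3 + 12 + 2 + 1 = 42 sixteenth notes.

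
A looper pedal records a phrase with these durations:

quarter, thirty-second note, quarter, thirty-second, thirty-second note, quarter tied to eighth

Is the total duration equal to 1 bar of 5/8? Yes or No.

One bar of 5/8 = 20 thirty-second notes.
Working in thirty-second notes: quarter = 8; thirty-second note = 1; quarter = 8; thirty-second = 1; thirty-second note = 1; quarter tied to eighth (quarter + eighth) = 12.
Altogether 8 + 1 + 8 + 1 + 1 + 12 = 31.
31 exceeds 20, so the answer is No.

No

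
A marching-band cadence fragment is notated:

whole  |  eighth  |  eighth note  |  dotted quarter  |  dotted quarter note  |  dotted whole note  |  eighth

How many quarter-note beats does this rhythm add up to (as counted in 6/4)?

14.5

One quarter-note beat = 2 eighth notes.
In eighth notes: whole = 8; eighth = 1; eighth note = 1; dotted quarter = 3; dotted quarter note = 3; dotted whole note = 12; eighth = 1.
Adding: 8 + 1 + 1 + 3 + 3 + 12 + 1 = 29.
29 ÷ 2 = 14.5 beats.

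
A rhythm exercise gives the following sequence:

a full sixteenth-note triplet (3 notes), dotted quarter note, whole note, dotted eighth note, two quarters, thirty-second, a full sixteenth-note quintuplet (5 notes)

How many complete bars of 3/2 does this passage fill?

One bar of 3/2 = 48 thirty-second notes.
Convert each value to thirty-second notes: a full sixteenth-note triplet (3 notes) (three triplet sixteenths span one eighth) = 4; dotted quarter note = 12; whole note = 32; dotted eighth note = 6; quarter = 8; quarter = 8; thirty-second = 1; a full sixteenth-note quintuplet (5 notes) (five quintuplet sixteenths span one quarter) = 8.
Altogether 4 + 12 + 32 + 6 + 8 + 8 + 1 + 8 = 79.
79 ÷ 48 = 1 complete bar with 31 left over.

1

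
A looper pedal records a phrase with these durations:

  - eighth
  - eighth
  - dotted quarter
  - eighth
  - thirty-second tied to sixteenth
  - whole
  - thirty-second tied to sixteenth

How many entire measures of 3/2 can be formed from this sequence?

One bar of 3/2 = 48 thirty-second notes.
In thirty-second notes: eighth = 4; eighth = 4; dotted quarter = 12; eighth = 4; thirty-second tied to sixteenth (thirty-second + sixteenth) = 3; whole = 32; thirty-second tied to sixteenth (thirty-second + sixteenth) = 3.
Sum: 4 + 4 + 12 + 4 + 3 + 32 + 3 = 62.
62 ÷ 48 = 1 complete bar with 14 left over.

1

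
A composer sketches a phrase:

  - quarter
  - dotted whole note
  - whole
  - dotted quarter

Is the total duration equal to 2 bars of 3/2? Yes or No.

No

One bar of 3/2 = 12 eighth notes, so 2 bars = 24.
Working in eighth notes: quarter = 2; dotted whole note = 12; whole = 8; dotted quarter = 3.
Adding: 2 + 12 + 8 + 3 = 25.
25 exceeds 24, so the answer is No.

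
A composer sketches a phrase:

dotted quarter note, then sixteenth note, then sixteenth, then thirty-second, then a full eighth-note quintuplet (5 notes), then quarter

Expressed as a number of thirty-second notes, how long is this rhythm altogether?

41

Working in thirty-second notes: dotted quarter note = 12; sixteenth note = 2; sixteenth = 2; thirty-second = 1; a full eighth-note quintuplet (5 notes) (five quintuplet eighths span one half) = 16; quarter = 8.
Adding: 12 + 2 + 2 + 1 + 16 + 8 = 41 thirty-second notes.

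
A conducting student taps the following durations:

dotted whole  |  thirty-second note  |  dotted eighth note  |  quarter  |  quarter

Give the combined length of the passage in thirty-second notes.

71

Working in thirty-second notes: dotted whole = 48; thirty-second note = 1; dotted eighth note = 6; quarter = 8; quarter = 8.
Sum: 48 + 1 + 6 + 8 + 8 = 71 thirty-second notes.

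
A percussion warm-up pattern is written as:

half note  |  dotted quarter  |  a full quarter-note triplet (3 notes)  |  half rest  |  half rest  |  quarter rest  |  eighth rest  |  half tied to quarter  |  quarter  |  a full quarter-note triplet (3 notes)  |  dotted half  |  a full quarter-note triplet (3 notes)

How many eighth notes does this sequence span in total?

Each duration in eighth notes: half note = 4; dotted quarter = 3; a full quarter-note triplet (3 notes) (three triplet quarters span one half) = 4; half rest = 4; half rest = 4; quarter rest = 2; eighth rest = 1; half tied to quarter (half + quarter) = 6; quarter = 2; a full quarter-note triplet (3 notes) (three triplet quarters span one half) = 4; dotted half = 6; a full quarter-note triplet (3 notes) (three triplet quarters span one half) = 4.
Total: 4 + 3 + 4 + 4 + 4 + 2 + 1 + 6 + 2 + 4 + 6 + 4 = 44 eighth notes.

44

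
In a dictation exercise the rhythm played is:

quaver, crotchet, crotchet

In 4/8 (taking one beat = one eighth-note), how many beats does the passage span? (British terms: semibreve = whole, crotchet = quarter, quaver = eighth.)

One eighth-note beat = 2 sixteenth notes.
Convert each value to sixteenth notes: quaver = 2; crotchet = 4; crotchet = 4.
Total: 2 + 4 + 4 = 10.
10 ÷ 2 = 5 beats.

5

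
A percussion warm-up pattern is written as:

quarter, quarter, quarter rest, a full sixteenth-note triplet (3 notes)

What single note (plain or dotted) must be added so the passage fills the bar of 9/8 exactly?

quarter note

The bar of 9/8 = 9 eighth notes.
Working in eighth notes: quarter = 2; quarter = 2; quarter rest = 2; a full sixteenth-note triplet (3 notes) (three triplet sixteenths span one eighth) = 1.
Altogether 2 + 2 + 2 + 1 = 7.
Remaining: 9 − 7 = 2 eighth notes, which is a quarter note.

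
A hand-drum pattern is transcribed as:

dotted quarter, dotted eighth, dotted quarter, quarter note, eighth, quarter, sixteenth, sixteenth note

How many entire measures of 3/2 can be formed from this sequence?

One bar of 3/2 = 24 sixteenth notes.
Express everything in sixteenth notes: dotted quarter = 6; dotted eighth = 3; dotted quarter = 6; quarter note = 4; eighth = 2; quarter = 4; sixteenth = 1; sixteenth note = 1.
Altogether 6 + 3 + 6 + 4 + 2 + 4 + 1 + 1 = 27.
27 ÷ 24 = 1 complete bar with 3 left over.

1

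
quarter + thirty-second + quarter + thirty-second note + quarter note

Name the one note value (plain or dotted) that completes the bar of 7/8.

The bar of 7/8 = 28 thirty-second notes.
Working in thirty-second notes: quarter = 8; thirty-second = 1; quarter = 8; thirty-second note = 1; quarter note = 8.
Total: 8 + 1 + 8 + 1 + 8 = 26.
Remaining: 28 − 26 = 2 thirty-second notes, which is a sixteenth note.

sixteenth note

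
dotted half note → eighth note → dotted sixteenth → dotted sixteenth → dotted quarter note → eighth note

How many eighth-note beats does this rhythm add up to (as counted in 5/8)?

One eighth-note beat = 4 thirty-second notes.
Convert each value to thirty-second notes: dotted half note = 24; eighth note = 4; dotted sixteenth = 3; dotted sixteenth = 3; dotted quarter note = 12; eighth note = 4.
Total: 24 + 4 + 3 + 3 + 12 + 4 = 50.
50 ÷ 4 = 12.5 beats.

12.5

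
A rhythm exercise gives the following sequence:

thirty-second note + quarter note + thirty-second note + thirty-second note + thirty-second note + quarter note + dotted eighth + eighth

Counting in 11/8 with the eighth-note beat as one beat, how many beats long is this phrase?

One eighth-note beat = 4 thirty-second notes.
Working in thirty-second notes: thirty-second note = 1; quarter note = 8; thirty-second note = 1; thirty-second note = 1; thirty-second note = 1; quarter note = 8; dotted eighth = 6; eighth = 4.
Total: 1 + 8 + 1 + 1 + 1 + 8 + 6 + 4 = 30.
30 ÷ 4 = 7.5 beats.

7.5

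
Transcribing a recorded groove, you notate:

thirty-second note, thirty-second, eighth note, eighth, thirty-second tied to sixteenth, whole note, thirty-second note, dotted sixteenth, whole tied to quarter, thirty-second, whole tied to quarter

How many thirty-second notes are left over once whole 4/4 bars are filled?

One bar of 4/4 = 32 thirty-second notes.
In thirty-second notes: thirty-second note = 1; thirty-second = 1; eighth note = 4; eighth = 4; thirty-second tied to sixteenth (thirty-second + sixteenth) = 3; whole note = 32; thirty-second note = 1; dotted sixteenth = 3; whole tied to quarter (whole + quarter) = 40; thirty-second = 1; whole tied to quarter (whole + quarter) = 40.
Adding: 1 + 1 + 4 + 4 + 3 + 32 + 1 + 3 + 40 + 1 + 40 = 130.
130 ÷ 32 = 4 complete bars with 2 thirty-second notes remaining.

2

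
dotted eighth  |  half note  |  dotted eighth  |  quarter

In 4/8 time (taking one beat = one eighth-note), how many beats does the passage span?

9

One eighth-note beat = 2 sixteenth notes.
Express everything in sixteenth notes: dotted eighth = 3; half note = 8; dotted eighth = 3; quarter = 4.
Altogether 3 + 8 + 3 + 4 = 18.
18 ÷ 2 = 9 beats.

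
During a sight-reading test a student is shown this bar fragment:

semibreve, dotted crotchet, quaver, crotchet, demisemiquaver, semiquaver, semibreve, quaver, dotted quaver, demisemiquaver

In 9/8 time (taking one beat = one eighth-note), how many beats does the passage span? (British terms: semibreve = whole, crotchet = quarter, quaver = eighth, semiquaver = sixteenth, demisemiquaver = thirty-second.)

25.5

One eighth-note beat = 4 thirty-second notes.
Express everything in thirty-second notes: semibreve = 32; dotted crotchet = 12; quaver = 4; crotchet = 8; demisemiquaver = 1; semiquaver = 2; semibreve = 32; quaver = 4; dotted quaver = 6; demisemiquaver = 1.
Total: 32 + 12 + 4 + 8 + 1 + 2 + 32 + 4 + 6 + 1 = 102.
102 ÷ 4 = 25.5 beats.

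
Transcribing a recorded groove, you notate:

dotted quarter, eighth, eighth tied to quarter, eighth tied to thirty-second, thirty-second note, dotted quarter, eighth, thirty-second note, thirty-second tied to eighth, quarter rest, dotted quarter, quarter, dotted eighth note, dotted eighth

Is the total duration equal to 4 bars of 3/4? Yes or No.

Yes

One bar of 3/4 = 24 thirty-second notes, so 4 bars = 96.
Working in thirty-second notes: dotted quarter = 12; eighth = 4; eighth tied to quarter (eighth + quarter) = 12; eighth tied to thirty-second (eighth + thirty-second) = 5; thirty-second note = 1; dotted quarter = 12; eighth = 4; thirty-second note = 1; thirty-second tied to eighth (thirty-second + eighth) = 5; quarter rest = 8; dotted quarter = 12; quarter = 8; dotted eighth note = 6; dotted eighth = 6.
Sum: 12 + 4 + 12 + 5 + 1 + 12 + 4 + 1 + 5 + 8 + 12 + 8 + 6 + 6 = 96.
96 equals 96, so the answer is Yes.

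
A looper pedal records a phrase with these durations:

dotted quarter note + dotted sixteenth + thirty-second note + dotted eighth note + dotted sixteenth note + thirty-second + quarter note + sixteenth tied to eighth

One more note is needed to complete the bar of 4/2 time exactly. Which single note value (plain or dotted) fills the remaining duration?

The bar of 4/2 = 64 thirty-second notes.
In thirty-second notes: dotted quarter note = 12; dotted sixteenth = 3; thirty-second note = 1; dotted eighth note = 6; dotted sixteenth note = 3; thirty-second = 1; quarter note = 8; sixteenth tied to eighth (sixteenth + eighth) = 6.
Altogether 12 + 3 + 1 + 6 + 3 + 1 + 8 + 6 = 40.
Remaining: 64 − 40 = 24 thirty-second notes, which is a dotted half note.

dotted half note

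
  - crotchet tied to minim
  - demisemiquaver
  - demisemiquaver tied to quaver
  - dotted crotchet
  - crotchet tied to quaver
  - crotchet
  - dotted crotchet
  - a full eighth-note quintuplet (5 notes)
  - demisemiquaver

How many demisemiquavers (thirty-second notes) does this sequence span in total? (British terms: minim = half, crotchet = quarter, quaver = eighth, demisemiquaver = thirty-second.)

91

Working in thirty-second notes: crotchet tied to minim (crotchet + minim) = 24; demisemiquaver = 1; demisemiquaver tied to quaver (demisemiquaver + quaver) = 5; dotted crotchet = 12; crotchet tied to quaver (crotchet + quaver) = 12; crotchet = 8; dotted crotchet = 12; a full eighth-note quintuplet (5 notes) (five quintuplet eighths span one half) = 16; demisemiquaver = 1.
Adding: 24 + 1 + 5 + 12 + 12 + 8 + 12 + 16 + 1 = 91 thirty-second notes.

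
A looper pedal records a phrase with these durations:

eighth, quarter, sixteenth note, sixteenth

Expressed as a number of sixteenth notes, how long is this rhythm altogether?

Each duration in sixteenth notes: eighth = 2; quarter = 4; sixteenth note = 1; sixteenth = 1.
Adding: 2 + 4 + 1 + 1 = 8 sixteenth notes.

8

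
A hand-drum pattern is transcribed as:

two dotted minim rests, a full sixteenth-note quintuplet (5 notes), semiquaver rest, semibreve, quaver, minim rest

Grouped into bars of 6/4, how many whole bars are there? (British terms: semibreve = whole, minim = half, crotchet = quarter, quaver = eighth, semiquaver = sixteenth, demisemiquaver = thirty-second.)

One bar of 6/4 = 24 sixteenth notes.
Express everything in sixteenth notes: dotted minim rest = 12; dotted minim rest = 12; a full sixteenth-note quintuplet (5 notes) (five quintuplet sixteenths span one quarter) = 4; semiquaver rest = 1; semibreve = 16; quaver = 2; minim rest = 8.
Total: 12 + 12 + 4 + 1 + 16 + 2 + 8 = 55.
55 ÷ 24 = 2 complete bars with 7 left over.

2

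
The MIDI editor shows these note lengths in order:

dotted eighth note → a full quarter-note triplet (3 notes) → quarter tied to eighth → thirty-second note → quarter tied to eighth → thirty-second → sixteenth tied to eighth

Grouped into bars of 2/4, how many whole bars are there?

3

One bar of 2/4 = 16 thirty-second notes.
In thirty-second notes: dotted eighth note = 6; a full quarter-note triplet (3 notes) (three triplet quarters span one half) = 16; quarter tied to eighth (quarter + eighth) = 12; thirty-second note = 1; quarter tied to eighth (quarter + eighth) = 12; thirty-second = 1; sixteenth tied to eighth (sixteenth + eighth) = 6.
Total: 6 + 16 + 12 + 1 + 12 + 1 + 6 = 54.
54 ÷ 16 = 3 complete bars with 6 left over.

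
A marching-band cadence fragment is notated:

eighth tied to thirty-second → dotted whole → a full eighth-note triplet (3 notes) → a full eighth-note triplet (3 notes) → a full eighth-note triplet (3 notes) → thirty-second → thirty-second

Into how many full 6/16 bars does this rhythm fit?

6

One bar of 6/16 = 12 thirty-second notes.
Express everything in thirty-second notes: eighth tied to thirty-second (eighth + thirty-second) = 5; dotted whole = 48; a full eighth-note triplet (3 notes) (three triplet eighths span one quarter) = 8; a full eighth-note triplet (3 notes) (three triplet eighths span one quarter) = 8; a full eighth-note triplet (3 notes) (three triplet eighths span one quarter) = 8; thirty-second = 1; thirty-second = 1.
Altogether 5 + 48 + 8 + 8 + 8 + 1 + 1 = 79.
79 ÷ 12 = 6 complete bars with 7 left over.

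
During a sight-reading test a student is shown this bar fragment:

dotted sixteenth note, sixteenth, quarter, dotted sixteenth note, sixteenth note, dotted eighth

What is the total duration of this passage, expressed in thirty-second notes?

In thirty-second notes: dotted sixteenth note = 3; sixteenth = 2; quarter = 8; dotted sixteenth note = 3; sixteenth note = 2; dotted eighth = 6.
Adding: 3 + 2 + 8 + 3 + 2 + 6 = 24 thirty-second notes.

24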